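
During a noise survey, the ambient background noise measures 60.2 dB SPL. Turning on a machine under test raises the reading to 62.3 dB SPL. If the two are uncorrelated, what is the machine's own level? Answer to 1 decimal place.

Background correction is a power subtraction:
L_src = 10·log₁₀(10^(62.3/10) − 10^(60.2/10)) = 10·log₁₀(651100) = 58.1 dB SPL.

58.1 dB SPL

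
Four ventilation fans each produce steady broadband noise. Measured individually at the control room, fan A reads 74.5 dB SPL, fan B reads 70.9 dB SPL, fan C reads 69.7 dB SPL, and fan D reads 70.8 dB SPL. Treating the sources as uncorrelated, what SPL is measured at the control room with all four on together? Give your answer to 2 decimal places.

77.91 dB SPL

Uncorrelated sources add in intensity (power), not in dB.
L_total = 10·log₁₀(10^(74.5/10) + 10^(70.9/10) + 10^(69.7/10) + 10^(70.8/10)) = 10·log₁₀(61840000) = 77.91 dB SPL.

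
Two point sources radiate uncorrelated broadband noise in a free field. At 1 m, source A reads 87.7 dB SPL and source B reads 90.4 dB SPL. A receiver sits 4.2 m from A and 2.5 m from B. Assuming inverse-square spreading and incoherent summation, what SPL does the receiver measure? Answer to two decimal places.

At the listener: L_A = 87.7 − 20·log₁₀(4.2) = 75.235 dB; L_B = 90.4 − 20·log₁₀(2.5) = 82.441 dB.
Combined: 10·log₁₀(10^(75.235/10)+10^(82.441/10)) = 83.20 dB SPL.

83.20 dB SPL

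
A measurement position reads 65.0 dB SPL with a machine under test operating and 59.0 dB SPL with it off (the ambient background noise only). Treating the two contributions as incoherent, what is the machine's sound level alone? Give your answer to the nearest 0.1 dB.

Subtract intensities: L_src = 10·log₁₀(10^(L_total/10) − 10^(L_bg/10)).
L_src = 10·log₁₀(10^(65.0/10) − 10^(59.0/10)) = 10·log₁₀(2368000) = 63.7 dB SPL.

63.7 dB SPL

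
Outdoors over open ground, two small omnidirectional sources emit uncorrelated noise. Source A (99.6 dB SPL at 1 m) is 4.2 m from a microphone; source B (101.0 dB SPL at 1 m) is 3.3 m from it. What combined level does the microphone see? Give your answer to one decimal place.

92.2 dB SPL

At the listener: L_A = 99.6 − 20·log₁₀(4.2) = 87.14 dB; L_B = 101.0 − 20·log₁₀(3.3) = 90.63 dB.
Combined: 10·log₁₀(10^(87.14/10)+10^(90.63/10)) = 92.2 dB SPL.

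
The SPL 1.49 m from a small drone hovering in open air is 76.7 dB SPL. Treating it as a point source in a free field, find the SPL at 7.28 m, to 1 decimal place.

62.9 dB SPL

Free-field point source: level drops by 20·log₁₀ of the distance ratio.
ΔL = −20·log₁₀(7.28/1.49) = -13.78 dB, so L₂ = 76.7 + (-13.78) = 62.9 dB SPL.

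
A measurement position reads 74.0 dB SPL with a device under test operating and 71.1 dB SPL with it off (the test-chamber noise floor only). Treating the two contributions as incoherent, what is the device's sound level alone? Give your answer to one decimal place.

70.9 dB SPL

Subtract intensities: L_src = 10·log₁₀(10^(L_total/10) − 10^(L_bg/10)).
L_src = 10·log₁₀(10^(74.0/10) − 10^(71.1/10)) = 10·log₁₀(12240000) = 70.9 dB SPL.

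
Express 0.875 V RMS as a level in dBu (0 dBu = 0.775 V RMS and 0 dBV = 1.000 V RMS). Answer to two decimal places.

+1.05 dBu

dBu = 20·log₁₀(V / 0.775 V).
20·log₁₀(0.875/0.775) = +1.05 dBu.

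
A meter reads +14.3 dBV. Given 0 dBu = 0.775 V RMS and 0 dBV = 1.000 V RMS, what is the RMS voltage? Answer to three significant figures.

5.19 V

V = 1.000 V × 10^(+14.3/20).
= 1.000 × 5.188 = 5.19 V.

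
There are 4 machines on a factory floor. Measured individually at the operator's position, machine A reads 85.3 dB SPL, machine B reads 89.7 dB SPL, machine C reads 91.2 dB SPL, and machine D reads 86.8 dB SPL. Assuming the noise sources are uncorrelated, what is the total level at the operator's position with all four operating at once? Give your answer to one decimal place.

Uncorrelated sources add in intensity (power), not in dB.
L_total = 10·log₁₀(10^(85.3/10) + 10^(89.7/10) + 10^(91.2/10) + 10^(86.8/10)) = 10·log₁₀(3069000000) = 94.9 dB SPL.

94.9 dB SPL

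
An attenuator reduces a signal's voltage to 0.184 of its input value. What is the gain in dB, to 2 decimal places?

Voltage is an amplitude quantity, so gain = 20·log₁₀(V_out/V_in).
20·log₁₀(0.184) = -14.70 dB.

-14.70 dB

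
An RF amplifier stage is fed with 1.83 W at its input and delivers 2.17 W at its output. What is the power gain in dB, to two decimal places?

0.74 dB

For a power ratio, dB = 10·log₁₀(P₂/P₁).
10·log₁₀(2.17/1.83) = 10·log₁₀(1.186) = 0.74 dB.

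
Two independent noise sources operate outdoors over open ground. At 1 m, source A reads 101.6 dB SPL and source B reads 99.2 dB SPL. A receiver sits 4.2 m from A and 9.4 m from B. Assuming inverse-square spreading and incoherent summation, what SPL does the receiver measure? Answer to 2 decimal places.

At the listener: L_A = 101.6 − 20·log₁₀(4.2) = 89.135 dB; L_B = 99.2 − 20·log₁₀(9.4) = 79.737 dB.
Combined: 10·log₁₀(10^(89.135/10)+10^(79.737/10)) = 89.61 dB SPL.

89.61 dB SPL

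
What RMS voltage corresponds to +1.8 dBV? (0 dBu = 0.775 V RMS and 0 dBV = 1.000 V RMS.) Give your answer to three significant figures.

V = 1.000 V × 10^(+1.8/20).
= 1.000 × 1.230 = 1.23 V.

1.23 V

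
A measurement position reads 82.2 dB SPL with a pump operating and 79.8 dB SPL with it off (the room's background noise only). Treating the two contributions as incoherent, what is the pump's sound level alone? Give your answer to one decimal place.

Remove the background by subtracting linear intensities:
L_src = 10·log₁₀(10^(82.2/10) − 10^(79.8/10)) = 10·log₁₀(70460000) = 78.5 dB SPL.

78.5 dB SPL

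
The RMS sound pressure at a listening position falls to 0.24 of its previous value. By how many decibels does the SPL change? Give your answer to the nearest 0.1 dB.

Sound pressure is an amplitude quantity: ΔL = 20·log₁₀(p₂/p₁).
20·log₁₀(0.24) = -12.4 dB.

-12.4 dB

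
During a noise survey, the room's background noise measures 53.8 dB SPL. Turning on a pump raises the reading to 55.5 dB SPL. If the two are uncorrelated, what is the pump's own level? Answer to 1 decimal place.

Remove the background by subtracting linear intensities:
L_src = 10·log₁₀(10^(55.5/10) − 10^(53.8/10)) = 10·log₁₀(114900) = 50.6 dB SPL.

50.6 dB SPL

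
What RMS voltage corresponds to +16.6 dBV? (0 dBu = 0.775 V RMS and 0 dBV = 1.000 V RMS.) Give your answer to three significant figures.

6.76 V

V = 1.000 V × 10^(+16.6/20).
= 1.000 × 6.761 = 6.76 V.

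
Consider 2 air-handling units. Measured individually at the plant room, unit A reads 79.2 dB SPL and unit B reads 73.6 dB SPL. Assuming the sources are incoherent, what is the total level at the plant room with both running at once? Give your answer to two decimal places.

Uncorrelated sources add in intensity (power), not in dB.
L_total = 10·log₁₀(10^(79.2/10) + 10^(73.6/10)) = 10·log₁₀(106100000) = 80.26 dB SPL.

80.26 dB SPL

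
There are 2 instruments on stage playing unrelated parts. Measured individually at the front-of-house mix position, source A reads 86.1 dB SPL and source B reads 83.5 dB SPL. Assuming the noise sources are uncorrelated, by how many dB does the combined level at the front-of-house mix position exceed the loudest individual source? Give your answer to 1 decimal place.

Add the sources as powers (linear), then convert back to dB:
L_total = 10·log₁₀(10^(86.1/10) + 10^(83.5/10)) = 88.00 dB SPL.
Excess over the loudest (86.1 dB): 88.00 − 86.1 = 1.9 dB.

1.9 dB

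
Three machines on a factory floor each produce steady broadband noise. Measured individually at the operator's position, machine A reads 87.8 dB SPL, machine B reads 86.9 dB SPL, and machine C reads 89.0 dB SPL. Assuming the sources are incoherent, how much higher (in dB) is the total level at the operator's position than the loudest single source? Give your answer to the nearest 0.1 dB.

Incoherent sources sum as intensities:
L_total = 10·log₁₀(10^(87.8/10) + 10^(86.9/10) + 10^(89.0/10)) = 92.76 dB SPL.
Excess over the loudest (89.0 dB): 92.76 − 89.0 = 3.8 dB.

3.8 dB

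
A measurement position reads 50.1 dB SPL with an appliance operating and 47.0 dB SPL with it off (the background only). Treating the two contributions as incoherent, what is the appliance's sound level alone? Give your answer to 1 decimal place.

Background correction is a power subtraction:
L_src = 10·log₁₀(10^(50.1/10) − 10^(47.0/10)) = 10·log₁₀(52210) = 47.2 dB SPL.

47.2 dB SPL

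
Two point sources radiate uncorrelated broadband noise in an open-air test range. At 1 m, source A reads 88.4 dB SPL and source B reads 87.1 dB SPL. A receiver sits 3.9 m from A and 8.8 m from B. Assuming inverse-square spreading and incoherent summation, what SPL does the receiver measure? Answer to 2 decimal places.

At the listener: L_A = 88.4 − 20·log₁₀(3.9) = 76.579 dB; L_B = 87.1 − 20·log₁₀(8.8) = 68.210 dB.
Combined: 10·log₁₀(10^(76.579/10)+10^(68.210/10)) = 77.17 dB SPL.

77.17 dB SPL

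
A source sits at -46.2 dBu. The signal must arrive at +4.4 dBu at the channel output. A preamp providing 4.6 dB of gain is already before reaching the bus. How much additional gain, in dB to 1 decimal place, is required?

46.0 dB

The required make-up gain is the shortfall in the dB sum.
G = +4.4 − (-46.2) − 4.6 = 46.0 dB.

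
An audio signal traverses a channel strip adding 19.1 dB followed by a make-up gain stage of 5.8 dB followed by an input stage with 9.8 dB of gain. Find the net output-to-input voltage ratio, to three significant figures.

Net gain = 19.1 + 5.8 + 9.8 = 34.7 dB.
Voltage ratio = 10^(34.7/20) = 54.3.

54.3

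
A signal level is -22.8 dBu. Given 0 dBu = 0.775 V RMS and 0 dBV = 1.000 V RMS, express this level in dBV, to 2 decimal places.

The offset between the scales is 20·log₁₀(0.775/1.000) = −2.214 dB.
So dBV = -22.8 − 2.214 = -25.01 dBV.

-25.01 dBV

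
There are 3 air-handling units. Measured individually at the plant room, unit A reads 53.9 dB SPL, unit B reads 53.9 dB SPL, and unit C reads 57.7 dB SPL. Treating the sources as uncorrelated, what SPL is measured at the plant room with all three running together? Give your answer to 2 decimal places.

60.33 dB SPL

Incoherent sources sum as intensities:
L_total = 10·log₁₀(10^(53.9/10) + 10^(53.9/10) + 10^(57.7/10)) = 10·log₁₀(1080000) = 60.33 dB SPL.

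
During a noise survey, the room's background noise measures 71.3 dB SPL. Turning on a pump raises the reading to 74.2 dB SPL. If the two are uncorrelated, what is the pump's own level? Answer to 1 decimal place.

Remove the background by subtracting linear intensities:
L_src = 10·log₁₀(10^(74.2/10) − 10^(71.3/10)) = 10·log₁₀(12810000) = 71.1 dB SPL.

71.1 dB SPL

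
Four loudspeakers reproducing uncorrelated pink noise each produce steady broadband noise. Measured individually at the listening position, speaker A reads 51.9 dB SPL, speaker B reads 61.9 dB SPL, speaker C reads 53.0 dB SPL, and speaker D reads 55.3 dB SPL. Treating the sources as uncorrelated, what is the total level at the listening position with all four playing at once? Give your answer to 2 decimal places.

63.51 dB SPL

Add the sources as powers (linear), then convert back to dB:
L_total = 10·log₁₀(10^(51.9/10) + 10^(61.9/10) + 10^(53.0/10) + 10^(55.3/10)) = 10·log₁₀(2242000) = 63.51 dB SPL.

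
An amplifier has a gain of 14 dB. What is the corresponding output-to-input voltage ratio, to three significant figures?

5.01

Voltage ratio = 10^(dB/20).
10^(14/20) = 10^(0.7000) = 5.01.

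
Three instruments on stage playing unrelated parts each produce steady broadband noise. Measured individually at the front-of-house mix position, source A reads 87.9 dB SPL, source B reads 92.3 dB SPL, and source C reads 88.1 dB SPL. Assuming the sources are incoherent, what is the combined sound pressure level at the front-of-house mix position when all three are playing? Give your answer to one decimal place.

94.7 dB SPL

Add the sources as powers (linear), then convert back to dB:
L_total = 10·log₁₀(10^(87.9/10) + 10^(92.3/10) + 10^(88.1/10)) = 10·log₁₀(2960000000) = 94.7 dB SPL.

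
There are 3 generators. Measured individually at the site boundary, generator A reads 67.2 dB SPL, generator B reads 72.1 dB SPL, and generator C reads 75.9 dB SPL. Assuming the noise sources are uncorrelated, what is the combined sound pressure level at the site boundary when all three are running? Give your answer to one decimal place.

77.8 dB SPL

Incoherent sources sum as intensities:
L_total = 10·log₁₀(10^(67.2/10) + 10^(72.1/10) + 10^(75.9/10)) = 10·log₁₀(60370000) = 77.8 dB SPL.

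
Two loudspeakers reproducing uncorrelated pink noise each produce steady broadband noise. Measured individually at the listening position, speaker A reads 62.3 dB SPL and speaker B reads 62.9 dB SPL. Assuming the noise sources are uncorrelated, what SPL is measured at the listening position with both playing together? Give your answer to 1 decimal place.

65.6 dB SPL

Uncorrelated sources add in intensity (power), not in dB.
L_total = 10·log₁₀(10^(62.3/10) + 10^(62.9/10)) = 10·log₁₀(3648000) = 65.6 dB SPL.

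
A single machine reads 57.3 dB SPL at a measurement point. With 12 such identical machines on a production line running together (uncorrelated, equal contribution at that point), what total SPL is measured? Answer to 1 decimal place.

68.1 dB SPL

12 equal incoherent sources raise the level by 10·log₁₀(12) = 10.79 dB.
L_total = 57.3 + 10.79 = 68.1 dB SPL.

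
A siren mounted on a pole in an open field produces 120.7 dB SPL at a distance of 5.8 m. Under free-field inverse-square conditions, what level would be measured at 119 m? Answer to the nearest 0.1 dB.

94.5 dB SPL

Inverse-square spreading gives ΔL = −20·log₁₀(d₂/d₁).
ΔL = −20·log₁₀(119/5.8) = -26.24 dB, so L₂ = 120.7 + (-26.24) = 94.5 dB SPL.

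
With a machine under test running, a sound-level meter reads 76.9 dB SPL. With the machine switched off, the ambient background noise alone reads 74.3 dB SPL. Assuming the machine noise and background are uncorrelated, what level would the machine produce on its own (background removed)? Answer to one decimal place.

73.4 dB SPL

Remove the background by subtracting linear intensities:
L_src = 10·log₁₀(10^(76.9/10) − 10^(74.3/10)) = 10·log₁₀(22060000) = 73.4 dB SPL.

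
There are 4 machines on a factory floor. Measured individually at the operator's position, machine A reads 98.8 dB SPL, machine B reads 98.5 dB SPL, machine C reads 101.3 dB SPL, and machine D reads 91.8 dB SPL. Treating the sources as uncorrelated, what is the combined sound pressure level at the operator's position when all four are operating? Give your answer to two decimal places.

Incoherent sources sum as intensities:
L_total = 10·log₁₀(10^(98.8/10) + 10^(98.5/10) + 10^(101.3/10) + 10^(91.8/10)) = 10·log₁₀(29668000000) = 104.72 dB SPL.

104.72 dB SPL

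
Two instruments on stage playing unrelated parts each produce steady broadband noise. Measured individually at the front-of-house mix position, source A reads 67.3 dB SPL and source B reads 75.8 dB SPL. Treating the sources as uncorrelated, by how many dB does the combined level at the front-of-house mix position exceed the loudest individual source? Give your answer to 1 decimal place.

0.6 dB

Incoherent sources sum as intensities:
L_total = 10·log₁₀(10^(67.3/10) + 10^(75.8/10)) = 76.37 dB SPL.
Excess over the loudest (75.8 dB): 76.37 − 75.8 = 0.6 dB.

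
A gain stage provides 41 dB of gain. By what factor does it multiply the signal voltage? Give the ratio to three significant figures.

Voltage ratio = 10^(dB/20).
10^(41/20) = 10^(2.050) = 112.

112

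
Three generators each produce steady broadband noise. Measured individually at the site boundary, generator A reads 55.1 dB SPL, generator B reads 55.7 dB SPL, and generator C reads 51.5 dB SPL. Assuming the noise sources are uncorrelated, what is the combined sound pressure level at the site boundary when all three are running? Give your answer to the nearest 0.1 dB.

Add the sources as powers (linear), then convert back to dB:
L_total = 10·log₁₀(10^(55.1/10) + 10^(55.7/10) + 10^(51.5/10)) = 10·log₁₀(836400) = 59.2 dB SPL.

59.2 dB SPL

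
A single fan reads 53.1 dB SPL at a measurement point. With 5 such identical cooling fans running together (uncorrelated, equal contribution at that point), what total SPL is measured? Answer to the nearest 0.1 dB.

60.1 dB SPL

5 equal incoherent sources raise the level by 10·log₁₀(5) = 6.99 dB.
L_total = 53.1 + 6.99 = 60.1 dB SPL.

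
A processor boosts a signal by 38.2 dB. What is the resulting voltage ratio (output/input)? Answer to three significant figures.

Voltage ratio = 10^(dB/20).
10^(38.2/20) = 10^(1.910) = 81.3.

81.3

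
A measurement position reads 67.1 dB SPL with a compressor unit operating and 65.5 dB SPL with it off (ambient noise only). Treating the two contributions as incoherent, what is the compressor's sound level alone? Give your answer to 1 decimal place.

62.0 dB SPL

Background correction is a power subtraction:
L_src = 10·log₁₀(10^(67.1/10) − 10^(65.5/10)) = 10·log₁₀(1580000) = 62.0 dB SPL.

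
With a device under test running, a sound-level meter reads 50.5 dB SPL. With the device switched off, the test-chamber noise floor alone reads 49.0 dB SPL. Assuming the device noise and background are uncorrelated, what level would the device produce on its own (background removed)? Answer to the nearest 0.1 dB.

45.2 dB SPL

Background correction is a power subtraction:
L_src = 10·log₁₀(10^(50.5/10) − 10^(49.0/10)) = 10·log₁₀(32770) = 45.2 dB SPL.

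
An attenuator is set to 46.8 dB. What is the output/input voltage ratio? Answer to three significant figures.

0.00457

Voltage ratio = 10^(dB/20).
10^(-46.8/20) = 10^(-2.340) = 0.00457.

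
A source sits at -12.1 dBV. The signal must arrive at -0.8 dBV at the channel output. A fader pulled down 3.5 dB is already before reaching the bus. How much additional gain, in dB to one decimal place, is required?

14.8 dB

The required make-up gain is the shortfall in the dB sum.
G = -0.8 − (-12.1) + 3.5 = 14.8 dB.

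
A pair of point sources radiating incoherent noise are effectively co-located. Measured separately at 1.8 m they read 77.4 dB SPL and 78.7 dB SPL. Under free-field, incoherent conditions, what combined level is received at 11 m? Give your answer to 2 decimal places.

Combined at 1.8 m: 10·log₁₀(10^(77.4/10)+10^(78.7/10)) = 81.109 dB SPL.
Then apply −20·log₁₀(11/1.8) = -15.722 dB → 65.39 dB SPL.

65.39 dB SPL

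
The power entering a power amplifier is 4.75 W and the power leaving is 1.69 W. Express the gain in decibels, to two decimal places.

-4.49 dB

For a power ratio, dB = 10·log₁₀(P₂/P₁).
10·log₁₀(1.69/4.75) = 10·log₁₀(0.3558) = -4.49 dB.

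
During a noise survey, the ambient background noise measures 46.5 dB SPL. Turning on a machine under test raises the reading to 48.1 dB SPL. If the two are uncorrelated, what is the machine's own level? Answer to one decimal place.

Subtract intensities: L_src = 10·log₁₀(10^(L_total/10) − 10^(L_bg/10)).
L_src = 10·log₁₀(10^(48.1/10) − 10^(46.5/10)) = 10·log₁₀(19900) = 43.0 dB SPL.

43.0 dB SPL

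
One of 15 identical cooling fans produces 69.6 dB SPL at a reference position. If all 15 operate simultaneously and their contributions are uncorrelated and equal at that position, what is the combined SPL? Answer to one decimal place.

15 equal incoherent sources raise the level by 10·log₁₀(15) = 11.76 dB.
L_total = 69.6 + 11.76 = 81.4 dB SPL.

81.4 dB SPL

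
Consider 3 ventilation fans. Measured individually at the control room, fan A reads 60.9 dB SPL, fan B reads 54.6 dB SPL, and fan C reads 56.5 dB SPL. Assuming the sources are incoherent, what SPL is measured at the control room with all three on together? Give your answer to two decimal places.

Uncorrelated sources add in intensity (power), not in dB.
L_total = 10·log₁₀(10^(60.9/10) + 10^(54.6/10) + 10^(56.5/10)) = 10·log₁₀(1965000) = 62.93 dB SPL.

62.93 dB SPL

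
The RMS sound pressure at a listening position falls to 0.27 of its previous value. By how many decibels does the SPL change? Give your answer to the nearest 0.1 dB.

-11.4 dB

Sound pressure is an amplitude quantity: ΔL = 20·log₁₀(p₂/p₁).
20·log₁₀(0.27) = -11.4 dB.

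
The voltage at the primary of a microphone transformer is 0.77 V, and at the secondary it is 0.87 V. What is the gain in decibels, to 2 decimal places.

For a voltage ratio, dB = 20·log₁₀(V₂/V₁).
20·log₁₀(0.87/0.77) = 20·log₁₀(1.130) = 1.06 dB.

1.06 dB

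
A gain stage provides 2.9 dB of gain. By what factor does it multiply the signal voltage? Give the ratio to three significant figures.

1.40

Voltage ratio = 10^(dB/20).
10^(2.9/20) = 10^(0.1450) = 1.40.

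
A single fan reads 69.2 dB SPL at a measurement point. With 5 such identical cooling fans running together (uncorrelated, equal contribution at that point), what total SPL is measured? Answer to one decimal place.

5 equal incoherent sources raise the level by 10·log₁₀(5) = 6.99 dB.
L_total = 69.2 + 6.99 = 76.2 dB SPL.

76.2 dB SPL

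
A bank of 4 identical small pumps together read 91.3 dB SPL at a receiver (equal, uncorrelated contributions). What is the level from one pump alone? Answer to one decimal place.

85.3 dB SPL

4 equal incoherent sources add 10·log₁₀(4) = 6.02 dB over one source.
L_one = 91.3 − 6.02 = 85.3 dB SPL.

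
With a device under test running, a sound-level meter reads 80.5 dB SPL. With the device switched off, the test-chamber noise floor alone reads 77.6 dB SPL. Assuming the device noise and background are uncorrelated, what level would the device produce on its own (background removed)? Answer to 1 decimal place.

Background correction is a power subtraction:
L_src = 10·log₁₀(10^(80.5/10) − 10^(77.6/10)) = 10·log₁₀(54660000) = 77.4 dB SPL.

77.4 dB SPL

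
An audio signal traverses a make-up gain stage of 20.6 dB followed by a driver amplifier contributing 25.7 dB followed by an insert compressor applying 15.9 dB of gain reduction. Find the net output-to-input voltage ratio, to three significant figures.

Net gain = 20.6 + 25.7 + (−15.9) = 30.4 dB.
Voltage ratio = 10^(30.4/20) = 33.1.

33.1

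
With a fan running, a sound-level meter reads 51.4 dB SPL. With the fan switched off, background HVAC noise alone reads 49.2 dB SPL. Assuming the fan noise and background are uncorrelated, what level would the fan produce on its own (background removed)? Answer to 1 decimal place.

Remove the background by subtracting linear intensities:
L_src = 10·log₁₀(10^(51.4/10) − 10^(49.2/10)) = 10·log₁₀(54860) = 47.4 dB SPL.

47.4 dB SPL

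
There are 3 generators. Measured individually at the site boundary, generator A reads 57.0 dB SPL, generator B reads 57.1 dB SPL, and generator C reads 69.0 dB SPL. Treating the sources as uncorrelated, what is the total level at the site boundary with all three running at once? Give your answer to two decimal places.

Add the sources as powers (linear), then convert back to dB:
L_total = 10·log₁₀(10^(57.0/10) + 10^(57.1/10) + 10^(69.0/10)) = 10·log₁₀(8957000) = 69.52 dB SPL.

69.52 dB SPL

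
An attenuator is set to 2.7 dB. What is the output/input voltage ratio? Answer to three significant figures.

Voltage ratio = 10^(dB/20).
10^(-2.7/20) = 10^(-0.1350) = 0.733.

0.733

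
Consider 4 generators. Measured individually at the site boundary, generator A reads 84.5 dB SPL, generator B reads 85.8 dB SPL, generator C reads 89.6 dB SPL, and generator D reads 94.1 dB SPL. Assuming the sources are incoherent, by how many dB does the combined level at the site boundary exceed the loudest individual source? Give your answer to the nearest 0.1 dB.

2.1 dB

Add the sources as powers (linear), then convert back to dB:
L_total = 10·log₁₀(10^(84.5/10) + 10^(85.8/10) + 10^(89.6/10) + 10^(94.1/10)) = 96.17 dB SPL.
Excess over the loudest (94.1 dB): 96.17 − 94.1 = 2.1 dB.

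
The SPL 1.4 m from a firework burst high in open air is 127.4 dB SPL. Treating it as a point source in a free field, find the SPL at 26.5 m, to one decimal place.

For a point source in a free field, ΔL = −20·log₁₀(d₂/d₁).
ΔL = −20·log₁₀(26.5/1.4) = -25.54 dB, so L₂ = 127.4 + (-25.54) = 101.9 dB SPL.

101.9 dB SPL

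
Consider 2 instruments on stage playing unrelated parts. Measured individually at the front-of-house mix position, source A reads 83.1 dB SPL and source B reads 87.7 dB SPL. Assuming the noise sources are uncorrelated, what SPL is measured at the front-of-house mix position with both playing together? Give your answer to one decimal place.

Add the sources as powers (linear), then convert back to dB:
L_total = 10·log₁₀(10^(83.1/10) + 10^(87.7/10)) = 10·log₁₀(793000000) = 89.0 dB SPL.

89.0 dB SPL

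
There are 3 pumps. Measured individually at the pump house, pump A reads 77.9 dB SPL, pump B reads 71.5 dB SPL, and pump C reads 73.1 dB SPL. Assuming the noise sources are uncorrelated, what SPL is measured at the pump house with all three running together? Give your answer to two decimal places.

79.83 dB SPL

Incoherent sources sum as intensities:
L_total = 10·log₁₀(10^(77.9/10) + 10^(71.5/10) + 10^(73.1/10)) = 10·log₁₀(96200000) = 79.83 dB SPL.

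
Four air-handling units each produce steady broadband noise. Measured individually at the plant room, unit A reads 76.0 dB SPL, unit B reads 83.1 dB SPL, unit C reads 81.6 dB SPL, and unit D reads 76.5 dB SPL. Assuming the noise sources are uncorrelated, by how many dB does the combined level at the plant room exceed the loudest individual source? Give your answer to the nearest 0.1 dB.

Incoherent sources sum as intensities:
L_total = 10·log₁₀(10^(76.0/10) + 10^(83.1/10) + 10^(81.6/10) + 10^(76.5/10)) = 86.37 dB SPL.
Excess over the loudest (83.1 dB): 86.37 − 83.1 = 3.3 dB.

3.3 dB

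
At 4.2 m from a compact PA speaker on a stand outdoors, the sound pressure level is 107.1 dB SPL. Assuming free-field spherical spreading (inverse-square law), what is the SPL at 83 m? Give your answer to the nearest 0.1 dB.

81.2 dB SPL

For a point source in a free field, ΔL = −20·log₁₀(d₂/d₁).
ΔL = −20·log₁₀(83/4.2) = -25.92 dB, so L₂ = 107.1 + (-25.92) = 81.2 dB SPL.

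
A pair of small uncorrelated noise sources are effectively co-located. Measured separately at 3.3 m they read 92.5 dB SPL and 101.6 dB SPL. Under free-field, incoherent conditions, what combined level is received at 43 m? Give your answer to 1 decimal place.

79.8 dB SPL

Combined at 3.3 m: 10·log₁₀(10^(92.5/10)+10^(101.6/10)) = 102.10 dB SPL.
Then apply −20·log₁₀(43/3.3) = -22.30 dB → 79.8 dB SPL.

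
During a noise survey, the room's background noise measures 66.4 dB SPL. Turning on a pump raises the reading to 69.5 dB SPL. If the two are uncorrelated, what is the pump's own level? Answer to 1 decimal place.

Remove the background by subtracting linear intensities:
L_src = 10·log₁₀(10^(69.5/10) − 10^(66.4/10)) = 10·log₁₀(4547000) = 66.6 dB SPL.

66.6 dB SPL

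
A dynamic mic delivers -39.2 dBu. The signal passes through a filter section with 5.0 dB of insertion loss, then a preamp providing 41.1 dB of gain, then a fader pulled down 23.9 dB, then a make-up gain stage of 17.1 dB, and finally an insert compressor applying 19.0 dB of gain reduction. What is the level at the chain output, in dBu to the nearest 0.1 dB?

In dB, series stages simply add:
-39.2 − 5.0 + 41.1 − 23.9 + 17.1 − 19.0 = -28.9 dBu.

-28.9 dBu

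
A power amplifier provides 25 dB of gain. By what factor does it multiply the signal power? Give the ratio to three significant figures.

316

Power ratio = 10^(dB/10).
10^(25/10) = 10^(2.500) = 316.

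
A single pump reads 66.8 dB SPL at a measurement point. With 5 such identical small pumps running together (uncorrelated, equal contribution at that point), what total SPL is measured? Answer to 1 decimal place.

73.8 dB SPL

5 equal incoherent sources raise the level by 10·log₁₀(5) = 6.99 dB.
L_total = 66.8 + 6.99 = 73.8 dB SPL.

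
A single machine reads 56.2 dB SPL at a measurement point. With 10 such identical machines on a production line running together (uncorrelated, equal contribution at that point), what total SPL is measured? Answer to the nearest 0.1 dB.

66.2 dB SPL

10 equal incoherent sources raise the level by 10·log₁₀(10) = 10.00 dB.
L_total = 56.2 + 10.00 = 66.2 dB SPL.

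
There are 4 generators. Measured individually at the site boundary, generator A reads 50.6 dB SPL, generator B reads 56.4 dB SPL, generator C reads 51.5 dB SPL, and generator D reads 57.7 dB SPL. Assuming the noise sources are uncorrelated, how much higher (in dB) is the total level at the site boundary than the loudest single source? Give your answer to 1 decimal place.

Incoherent sources sum as intensities:
L_total = 10·log₁₀(10^(50.6/10) + 10^(56.4/10) + 10^(51.5/10) + 10^(57.7/10)) = 61.08 dB SPL.
Excess over the loudest (57.7 dB): 61.08 − 57.7 = 3.4 dB.

3.4 dB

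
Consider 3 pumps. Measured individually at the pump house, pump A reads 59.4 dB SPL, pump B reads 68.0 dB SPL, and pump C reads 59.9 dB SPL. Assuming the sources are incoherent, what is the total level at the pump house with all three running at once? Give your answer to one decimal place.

Add the sources as powers (linear), then convert back to dB:
L_total = 10·log₁₀(10^(59.4/10) + 10^(68.0/10) + 10^(59.9/10)) = 10·log₁₀(8158000) = 69.1 dB SPL.

69.1 dB SPL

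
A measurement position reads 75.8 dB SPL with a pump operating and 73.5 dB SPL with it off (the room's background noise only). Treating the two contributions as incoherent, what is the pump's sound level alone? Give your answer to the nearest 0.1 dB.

Subtract intensities: L_src = 10·log₁₀(10^(L_total/10) − 10^(L_bg/10)).
L_src = 10·log₁₀(10^(75.8/10) − 10^(73.5/10)) = 10·log₁₀(15630000) = 71.9 dB SPL.

71.9 dB SPL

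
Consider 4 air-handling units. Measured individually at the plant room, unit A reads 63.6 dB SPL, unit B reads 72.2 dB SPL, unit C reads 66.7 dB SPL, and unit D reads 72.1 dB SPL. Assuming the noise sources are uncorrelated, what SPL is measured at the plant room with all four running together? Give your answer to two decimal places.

Incoherent sources sum as intensities:
L_total = 10·log₁₀(10^(63.6/10) + 10^(72.2/10) + 10^(66.7/10) + 10^(72.1/10)) = 10·log₁₀(39780000) = 76.00 dB SPL.

76.00 dB SPL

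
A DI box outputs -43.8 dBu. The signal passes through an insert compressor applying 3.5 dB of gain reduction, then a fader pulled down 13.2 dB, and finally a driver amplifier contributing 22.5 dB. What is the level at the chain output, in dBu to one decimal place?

Cascaded gains and losses add directly in dB.
-43.8 − 3.5 − 13.2 + 22.5 = -38.0 dBu.

-38.0 dBu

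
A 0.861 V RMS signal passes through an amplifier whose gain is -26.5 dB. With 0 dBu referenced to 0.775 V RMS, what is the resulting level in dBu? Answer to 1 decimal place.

Input level: 20·log₁₀(0.861/0.775) = 0.91 dBu.
Output: 0.91 − 26.5 = -25.6 dBu.

-25.6 dBu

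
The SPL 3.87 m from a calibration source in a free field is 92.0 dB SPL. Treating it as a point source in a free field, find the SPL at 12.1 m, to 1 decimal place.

82.1 dB SPL

Inverse-square spreading gives ΔL = −20·log₁₀(d₂/d₁).
ΔL = −20·log₁₀(12.1/3.87) = -9.90 dB, so L₂ = 92.0 + (-9.90) = 82.1 dB SPL.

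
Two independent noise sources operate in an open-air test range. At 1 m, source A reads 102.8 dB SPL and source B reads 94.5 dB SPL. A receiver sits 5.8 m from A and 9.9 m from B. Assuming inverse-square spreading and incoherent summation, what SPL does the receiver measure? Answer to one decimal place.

At the listener: L_A = 102.8 − 20·log₁₀(5.8) = 87.53 dB; L_B = 94.5 − 20·log₁₀(9.9) = 74.59 dB.
Combined: 10·log₁₀(10^(87.53/10)+10^(74.59/10)) = 87.7 dB SPL.

87.7 dB SPL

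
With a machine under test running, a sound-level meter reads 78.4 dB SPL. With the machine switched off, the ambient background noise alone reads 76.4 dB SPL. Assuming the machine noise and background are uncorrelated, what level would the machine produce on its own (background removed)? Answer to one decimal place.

74.1 dB SPL

Background correction is a power subtraction:
L_src = 10·log₁₀(10^(78.4/10) − 10^(76.4/10)) = 10·log₁₀(25530000) = 74.1 dB SPL.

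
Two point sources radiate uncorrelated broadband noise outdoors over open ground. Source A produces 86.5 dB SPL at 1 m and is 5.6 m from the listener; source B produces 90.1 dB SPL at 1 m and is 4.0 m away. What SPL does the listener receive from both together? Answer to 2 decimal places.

78.93 dB SPL

At the listener: L_A = 86.5 − 20·log₁₀(5.6) = 71.536 dB; L_B = 90.1 − 20·log₁₀(4.0) = 78.059 dB.
Combined: 10·log₁₀(10^(71.536/10)+10^(78.059/10)) = 78.93 dB SPL.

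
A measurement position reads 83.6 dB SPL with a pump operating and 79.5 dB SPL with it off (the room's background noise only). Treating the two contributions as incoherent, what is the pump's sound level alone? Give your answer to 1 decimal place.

Background correction is a power subtraction:
L_src = 10·log₁₀(10^(83.6/10) − 10^(79.5/10)) = 10·log₁₀(140000000) = 81.5 dB SPL.

81.5 dB SPL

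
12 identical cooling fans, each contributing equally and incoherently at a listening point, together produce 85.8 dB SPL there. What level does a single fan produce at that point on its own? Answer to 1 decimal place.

75.0 dB SPL

12 equal incoherent sources add 10·log₁₀(12) = 10.79 dB over one source.
L_one = 85.8 − 10.79 = 75.0 dB SPL.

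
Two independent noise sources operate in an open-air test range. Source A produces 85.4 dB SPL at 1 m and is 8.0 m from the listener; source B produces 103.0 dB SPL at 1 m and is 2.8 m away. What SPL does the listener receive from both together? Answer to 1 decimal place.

At the listener: L_A = 85.4 − 20·log₁₀(8.0) = 67.34 dB; L_B = 103.0 − 20·log₁₀(2.8) = 94.06 dB.
Combined: 10·log₁₀(10^(67.34/10)+10^(94.06/10)) = 94.1 dB SPL.

94.1 dB SPL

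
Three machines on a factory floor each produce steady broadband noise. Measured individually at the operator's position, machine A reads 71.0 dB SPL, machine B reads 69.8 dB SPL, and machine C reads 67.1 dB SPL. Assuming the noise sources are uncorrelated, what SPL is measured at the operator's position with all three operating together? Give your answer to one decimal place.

Uncorrelated sources add in intensity (power), not in dB.
L_total = 10·log₁₀(10^(71.0/10) + 10^(69.8/10) + 10^(67.1/10)) = 10·log₁₀(27270000) = 74.4 dB SPL.

74.4 dB SPL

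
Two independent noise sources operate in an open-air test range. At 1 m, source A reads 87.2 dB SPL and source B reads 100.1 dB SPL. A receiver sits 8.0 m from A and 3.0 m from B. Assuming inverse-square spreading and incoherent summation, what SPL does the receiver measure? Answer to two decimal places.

90.59 dB SPL

At the listener: L_A = 87.2 − 20·log₁₀(8.0) = 69.138 dB; L_B = 100.1 − 20·log₁₀(3.0) = 90.558 dB.
Combined: 10·log₁₀(10^(69.138/10)+10^(90.558/10)) = 90.59 dB SPL.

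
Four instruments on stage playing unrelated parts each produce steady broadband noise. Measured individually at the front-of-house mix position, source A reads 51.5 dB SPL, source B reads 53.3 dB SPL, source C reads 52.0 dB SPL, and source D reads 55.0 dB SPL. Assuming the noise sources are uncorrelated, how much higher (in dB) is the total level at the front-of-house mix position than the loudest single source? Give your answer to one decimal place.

4.2 dB

Uncorrelated sources add in intensity (power), not in dB.
L_total = 10·log₁₀(10^(51.5/10) + 10^(53.3/10) + 10^(52.0/10) + 10^(55.0/10)) = 59.19 dB SPL.
Excess over the loudest (55.0 dB): 59.19 − 55.0 = 4.2 dB.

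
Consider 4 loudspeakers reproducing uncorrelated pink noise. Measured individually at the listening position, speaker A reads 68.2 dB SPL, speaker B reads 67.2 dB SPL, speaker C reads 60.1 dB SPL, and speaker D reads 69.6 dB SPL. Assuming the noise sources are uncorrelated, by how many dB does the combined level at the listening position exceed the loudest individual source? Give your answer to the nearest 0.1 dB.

3.8 dB

Add the sources as powers (linear), then convert back to dB:
L_total = 10·log₁₀(10^(68.2/10) + 10^(67.2/10) + 10^(60.1/10) + 10^(69.6/10)) = 73.42 dB SPL.
Excess over the loudest (69.6 dB): 73.42 − 69.6 = 3.8 dB.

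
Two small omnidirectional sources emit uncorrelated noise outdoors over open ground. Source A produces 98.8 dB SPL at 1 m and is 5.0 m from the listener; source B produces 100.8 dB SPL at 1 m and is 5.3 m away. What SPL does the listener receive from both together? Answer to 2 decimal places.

At the listener: L_A = 98.8 − 20·log₁₀(5.0) = 84.821 dB; L_B = 100.8 − 20·log₁₀(5.3) = 86.314 dB.
Combined: 10·log₁₀(10^(84.821/10)+10^(86.314/10)) = 88.64 dB SPL.

88.64 dB SPL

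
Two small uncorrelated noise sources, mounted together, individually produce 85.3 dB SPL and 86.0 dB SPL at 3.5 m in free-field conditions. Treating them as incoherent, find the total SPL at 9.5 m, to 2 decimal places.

Combined at 3.5 m: 10·log₁₀(10^(85.3/10)+10^(86.0/10)) = 88.674 dB SPL.
Then apply −20·log₁₀(9.5/3.5) = -8.673 dB → 80.00 dB SPL.

80.00 dB SPL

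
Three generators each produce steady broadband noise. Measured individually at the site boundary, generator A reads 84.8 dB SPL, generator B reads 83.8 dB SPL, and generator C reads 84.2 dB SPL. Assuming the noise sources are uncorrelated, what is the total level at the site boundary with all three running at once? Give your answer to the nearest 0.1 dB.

Add the sources as powers (linear), then convert back to dB:
L_total = 10·log₁₀(10^(84.8/10) + 10^(83.8/10) + 10^(84.2/10)) = 10·log₁₀(804900000) = 89.1 dB SPL.

89.1 dB SPL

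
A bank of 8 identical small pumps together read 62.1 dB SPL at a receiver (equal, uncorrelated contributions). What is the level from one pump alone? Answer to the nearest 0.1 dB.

53.1 dB SPL

8 equal incoherent sources add 10·log₁₀(8) = 9.03 dB over one source.
L_one = 62.1 − 9.03 = 53.1 dB SPL.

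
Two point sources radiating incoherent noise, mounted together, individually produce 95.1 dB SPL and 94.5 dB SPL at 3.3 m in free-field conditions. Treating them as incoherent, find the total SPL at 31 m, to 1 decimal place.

78.4 dB SPL

Combined at 3.3 m: 10·log₁₀(10^(95.1/10)+10^(94.5/10)) = 97.82 dB SPL.
Then apply −20·log₁₀(31/3.3) = -19.46 dB → 78.4 dB SPL.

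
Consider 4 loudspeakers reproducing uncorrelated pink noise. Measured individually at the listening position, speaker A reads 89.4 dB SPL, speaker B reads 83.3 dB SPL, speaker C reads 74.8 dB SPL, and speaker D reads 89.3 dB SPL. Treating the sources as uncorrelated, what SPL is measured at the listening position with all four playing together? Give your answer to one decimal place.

92.9 dB SPL

Add the sources as powers (linear), then convert back to dB:
L_total = 10·log₁₀(10^(89.4/10) + 10^(83.3/10) + 10^(74.8/10) + 10^(89.3/10)) = 10·log₁₀(1966000000) = 92.9 dB SPL.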